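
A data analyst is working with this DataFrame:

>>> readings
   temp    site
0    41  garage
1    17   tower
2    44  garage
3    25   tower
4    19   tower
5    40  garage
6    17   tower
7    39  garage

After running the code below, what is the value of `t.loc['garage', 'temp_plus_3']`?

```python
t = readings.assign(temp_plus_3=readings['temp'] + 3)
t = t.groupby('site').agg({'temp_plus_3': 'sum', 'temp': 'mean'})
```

176

add column temp_plus_3 = readings['temp'] + 3:
   temp    site  temp_plus_3
0    41  garage           44
1    17   tower           20
2    44  garage           47
3    25   tower           28
4    19   tower           22
5    40  garage           43
6    17   tower           20
7    39  garage           42
group by site: sum(temp_plus_3), mean(temp):
        temp_plus_3  temp
site                     
garage          176  41.0
tower            90  19.5
Reading off the value at row 'garage', column 'temp_plus_3', we get 176.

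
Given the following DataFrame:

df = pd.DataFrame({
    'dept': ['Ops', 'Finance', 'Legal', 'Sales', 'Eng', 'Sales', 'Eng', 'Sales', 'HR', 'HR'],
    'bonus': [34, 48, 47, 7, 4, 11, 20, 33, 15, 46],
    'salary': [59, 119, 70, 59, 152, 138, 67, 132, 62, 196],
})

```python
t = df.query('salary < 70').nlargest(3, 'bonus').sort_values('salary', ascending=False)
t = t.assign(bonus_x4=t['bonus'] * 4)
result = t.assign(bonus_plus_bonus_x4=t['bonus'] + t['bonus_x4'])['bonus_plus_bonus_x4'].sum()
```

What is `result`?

filter rows where salary < 70:
    dept  bonus  salary
0    Ops     34      59
3  Sales      7      59
6    Eng     20      67
8     HR     15      62
take 3 rows with largest bonus:
  dept  bonus  salary
0  Ops     34      59
6  Eng     20      67
8   HR     15      62
sort by salary descending:
  dept  bonus  salary
6  Eng     20      67
8   HR     15      62
0  Ops     34      59
add column bonus_x4 = t['bonus'] * 4:
  dept  bonus  salary  bonus_x4
6  Eng     20      67        80
8   HR     15      62        60
0  Ops     34      59       136
add column bonus_plus_bonus_x4 = t['bonus'] + t['bonus_x4']:
  dept  bonus  salary  bonus_x4  bonus_plus_bonus_x4
6  Eng     20      67        80                  100
8   HR     15      62        60                   75
0  Ops     34      59       136                  170

345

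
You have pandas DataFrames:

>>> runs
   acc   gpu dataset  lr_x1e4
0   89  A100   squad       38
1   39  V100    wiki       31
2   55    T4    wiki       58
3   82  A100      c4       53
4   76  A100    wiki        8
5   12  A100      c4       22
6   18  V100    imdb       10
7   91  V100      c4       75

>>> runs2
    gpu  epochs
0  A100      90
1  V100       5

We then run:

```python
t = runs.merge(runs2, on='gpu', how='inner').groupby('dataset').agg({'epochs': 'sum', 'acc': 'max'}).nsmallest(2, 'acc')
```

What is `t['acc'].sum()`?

merge on 'gpu' (how='inner') → 7 rows:
   acc   gpu dataset  lr_x1e4  epochs
0   89  A100   squad       38      90
1   39  V100    wiki       31       5
2   82  A100      c4       53      90
3   76  A100    wiki        8      90
4   12  A100      c4       22      90
5   18  V100    imdb       10       5
6   91  V100      c4       75       5
group by dataset: sum(epochs), max(acc):
         epochs  acc
dataset             
c4          185   91
imdb          5   18
squad        90   89
wiki         95   76
take 2 rows with smallest acc:
         epochs  acc
dataset             
imdb          5   18
wiki         95   76

94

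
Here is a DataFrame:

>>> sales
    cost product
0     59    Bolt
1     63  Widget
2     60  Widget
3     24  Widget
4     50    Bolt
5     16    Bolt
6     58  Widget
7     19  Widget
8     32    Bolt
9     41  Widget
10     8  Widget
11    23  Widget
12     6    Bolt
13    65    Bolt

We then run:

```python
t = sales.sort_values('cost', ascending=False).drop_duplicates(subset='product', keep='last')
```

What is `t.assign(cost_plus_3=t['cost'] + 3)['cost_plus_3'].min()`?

9

sort by cost descending:
    cost product
13    65    Bolt
1     63  Widget
2     60  Widget
0     59    Bolt
6     58  Widget
4     50    Bolt
9     41  Widget
8     32    Bolt
3     24  Widget
11    23  Widget
7     19  Widget
5     16    Bolt
10     8  Widget
12     6    Bolt
drop duplicate product (keep=last):
    cost product
10     8  Widget
12     6    Bolt
add column cost_plus_3 = t['cost'] + 3:
    cost product  cost_plus_3
10     8  Widget           11
12     6    Bolt            9
Taking the min of column 'cost_plus_3' gives 9.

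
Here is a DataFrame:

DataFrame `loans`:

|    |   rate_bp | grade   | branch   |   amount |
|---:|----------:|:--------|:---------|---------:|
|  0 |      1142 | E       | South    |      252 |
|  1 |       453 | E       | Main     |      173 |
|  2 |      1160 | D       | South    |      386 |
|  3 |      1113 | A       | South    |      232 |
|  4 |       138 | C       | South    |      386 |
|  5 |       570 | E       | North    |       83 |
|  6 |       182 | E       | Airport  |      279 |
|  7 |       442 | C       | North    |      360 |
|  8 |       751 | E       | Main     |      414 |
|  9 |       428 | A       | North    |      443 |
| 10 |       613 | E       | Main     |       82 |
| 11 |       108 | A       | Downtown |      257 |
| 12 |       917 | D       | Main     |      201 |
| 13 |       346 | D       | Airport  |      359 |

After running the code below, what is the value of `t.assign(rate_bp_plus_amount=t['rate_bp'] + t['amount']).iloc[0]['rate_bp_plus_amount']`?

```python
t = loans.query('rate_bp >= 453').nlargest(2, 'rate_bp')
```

filter rows where rate_bp >= 453:
    rate_bp grade branch  amount
0      1142     E  South     252
1       453     E   Main     173
2      1160     D  South     386
3      1113     A  South     232
5       570     E  North      83
8       751     E   Main     414
10      613     E   Main      82
12      917     D   Main     201
take 2 rows with largest rate_bp:
   rate_bp grade branch  amount
2     1160     D  South     386
0     1142     E  South     252
add column rate_bp_plus_amount = t['rate_bp'] + t['amount']:
   rate_bp grade branch  amount  rate_bp_plus_amount
2     1160     D  South     386                 1546
0     1142     E  South     252                 1394
value at position 0, column 'rate_bp_plus_amount' → 1546

1546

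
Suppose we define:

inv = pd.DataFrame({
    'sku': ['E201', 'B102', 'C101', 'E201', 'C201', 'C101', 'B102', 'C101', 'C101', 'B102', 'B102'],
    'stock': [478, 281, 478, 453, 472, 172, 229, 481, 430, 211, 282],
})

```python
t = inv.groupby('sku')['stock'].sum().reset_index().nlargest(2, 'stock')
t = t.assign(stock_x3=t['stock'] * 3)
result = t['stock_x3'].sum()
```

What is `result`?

group by sku, sum of stock:
sku
B102    1003
C101    1561
C201     472
E201     931
Name: stock, dtype: int64
reset_index():
    sku  stock
0  B102   1003
1  C101   1561
2  C201    472
3  E201    931
take 2 rows with largest stock:
    sku  stock
1  C101   1561
0  B102   1003
add column stock_x3 = t['stock'] * 3:
    sku  stock  stock_x3
1  C101   1561      4683
0  B102   1003      3009
The sum of column 'stock_x3' is 7692.

7692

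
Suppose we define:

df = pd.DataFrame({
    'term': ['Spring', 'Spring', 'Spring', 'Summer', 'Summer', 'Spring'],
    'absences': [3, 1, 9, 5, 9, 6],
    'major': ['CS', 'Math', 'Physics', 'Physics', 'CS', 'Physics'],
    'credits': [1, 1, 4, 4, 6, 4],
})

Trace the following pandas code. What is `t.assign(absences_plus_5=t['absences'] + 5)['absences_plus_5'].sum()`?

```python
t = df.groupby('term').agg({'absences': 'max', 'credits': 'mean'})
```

28

group by term: max(absences), mean(credits):
        absences  credits
term                     
Spring         9      2.5
Summer         9      5.0
add column absences_plus_5 = t['absences'] + 5:
        absences  credits  absences_plus_5
term                                      
Spring         9      2.5               14
Summer         9      5.0               14
Finally, sum of column 'absences_plus_5' = 28.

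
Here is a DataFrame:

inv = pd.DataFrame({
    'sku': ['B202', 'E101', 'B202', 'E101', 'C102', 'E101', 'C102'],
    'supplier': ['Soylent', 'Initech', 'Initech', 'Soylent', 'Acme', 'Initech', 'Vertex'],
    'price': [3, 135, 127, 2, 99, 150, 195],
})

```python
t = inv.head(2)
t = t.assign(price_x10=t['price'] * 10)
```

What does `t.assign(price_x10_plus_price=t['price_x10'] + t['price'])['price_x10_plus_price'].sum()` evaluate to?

take first 2 rows:
    sku supplier  price
0  B202  Soylent      3
1  E101  Initech    135
add column price_x10 = t['price'] * 10:
    sku supplier  price  price_x10
0  B202  Soylent      3         30
1  E101  Initech    135       1350
add column price_x10_plus_price = t['price_x10'] + t['price']:
    sku supplier  price  price_x10  price_x10_plus_price
0  B202  Soylent      3         30                    33
1  E101  Initech    135       1350                  1485
Then the sum of column 'price_x10_plus_price': 1518

1518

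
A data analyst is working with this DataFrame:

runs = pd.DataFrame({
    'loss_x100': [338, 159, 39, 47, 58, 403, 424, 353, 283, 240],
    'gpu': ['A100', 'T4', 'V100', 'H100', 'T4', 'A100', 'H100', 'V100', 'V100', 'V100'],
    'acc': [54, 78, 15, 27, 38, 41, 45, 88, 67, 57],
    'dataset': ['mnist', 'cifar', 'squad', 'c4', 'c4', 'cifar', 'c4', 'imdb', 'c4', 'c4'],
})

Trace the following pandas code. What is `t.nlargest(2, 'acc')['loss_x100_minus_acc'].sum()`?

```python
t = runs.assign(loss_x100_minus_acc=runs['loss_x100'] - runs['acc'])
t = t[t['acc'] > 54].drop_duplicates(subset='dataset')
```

346

add column loss_x100_minus_acc = runs['loss_x100'] - runs['acc']:
   loss_x100   gpu  acc dataset  loss_x100_minus_acc
0        338  A100   54   mnist                  284
1        159    T4   78   cifar                   81
2         39  V100   15   squad                   24
3         47  H100   27      c4                   20
4         58    T4   38      c4                   20
5        403  A100   41   cifar                  362
6        424  H100   45      c4                  379
7        353  V100   88    imdb                  265
8        283  V100   67      c4                  216
9        240  V100   57      c4                  183
filter rows where acc > 54:
   loss_x100   gpu  acc dataset  loss_x100_minus_acc
1        159    T4   78   cifar                   81
7        353  V100   88    imdb                  265
8        283  V100   67      c4                  216
9        240  V100   57      c4                  183
drop duplicate dataset (keep=first):
   loss_x100   gpu  acc dataset  loss_x100_minus_acc
1        159    T4   78   cifar                   81
7        353  V100   88    imdb                  265
8        283  V100   67      c4                  216
take 2 rows with largest acc:
   loss_x100   gpu  acc dataset  loss_x100_minus_acc
7        353  V100   88    imdb                  265
1        159    T4   78   cifar                   81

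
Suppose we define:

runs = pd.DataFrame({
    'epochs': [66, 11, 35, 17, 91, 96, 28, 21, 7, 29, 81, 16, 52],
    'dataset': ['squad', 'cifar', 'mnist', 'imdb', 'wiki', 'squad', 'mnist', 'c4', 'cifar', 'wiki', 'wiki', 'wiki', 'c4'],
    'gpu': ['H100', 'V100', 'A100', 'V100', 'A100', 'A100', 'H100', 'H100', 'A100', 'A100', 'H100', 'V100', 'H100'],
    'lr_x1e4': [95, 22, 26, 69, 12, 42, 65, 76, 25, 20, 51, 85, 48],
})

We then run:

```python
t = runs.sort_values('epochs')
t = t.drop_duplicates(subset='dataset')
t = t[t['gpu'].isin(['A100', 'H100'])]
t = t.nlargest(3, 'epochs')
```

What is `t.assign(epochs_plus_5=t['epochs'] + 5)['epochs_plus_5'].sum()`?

130

sort by epochs:
    epochs dataset   gpu  lr_x1e4
8        7   cifar  A100       25
1       11   cifar  V100       22
11      16    wiki  V100       85
3       17    imdb  V100       69
7       21      c4  H100       76
6       28   mnist  H100       65
9       29    wiki  A100       20
2       35   mnist  A100       26
12      52      c4  H100       48
0       66   squad  H100       95
10      81    wiki  H100       51
4       91    wiki  A100       12
5       96   squad  A100       42
drop duplicate dataset (keep=first):
    epochs dataset   gpu  lr_x1e4
8        7   cifar  A100       25
11      16    wiki  V100       85
3       17    imdb  V100       69
7       21      c4  H100       76
6       28   mnist  H100       65
0       66   squad  H100       95
filter rows where gpu in ['A100', 'H100']:
   epochs dataset   gpu  lr_x1e4
8       7   cifar  A100       25
7      21      c4  H100       76
6      28   mnist  H100       65
0      66   squad  H100       95
take 3 rows with largest epochs:
   epochs dataset   gpu  lr_x1e4
0      66   squad  H100       95
6      28   mnist  H100       65
7      21      c4  H100       76
add column epochs_plus_5 = t['epochs'] + 5:
   epochs dataset   gpu  lr_x1e4  epochs_plus_5
0      66   squad  H100       95             71
6      28   mnist  H100       65             33
7      21      c4  H100       76             26
So sum() = 130.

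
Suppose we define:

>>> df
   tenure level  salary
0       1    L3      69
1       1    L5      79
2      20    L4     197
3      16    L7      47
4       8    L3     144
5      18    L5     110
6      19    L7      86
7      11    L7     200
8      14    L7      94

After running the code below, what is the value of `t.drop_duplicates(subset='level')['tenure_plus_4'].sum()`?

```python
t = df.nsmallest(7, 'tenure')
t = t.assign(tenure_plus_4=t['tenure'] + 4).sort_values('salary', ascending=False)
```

take 7 rows with smallest tenure:
   tenure level  salary
0       1    L3      69
1       1    L5      79
4       8    L3     144
7      11    L7     200
8      14    L7      94
3      16    L7      47
5      18    L5     110
add column tenure_plus_4 = t['tenure'] + 4:
   tenure level  salary  tenure_plus_4
0       1    L3      69              5
1       1    L5      79              5
4       8    L3     144             12
7      11    L7     200             15
8      14    L7      94             18
3      16    L7      47             20
5      18    L5     110             22
sort by salary descending:
   tenure level  salary  tenure_plus_4
7      11    L7     200             15
4       8    L3     144             12
5      18    L5     110             22
8      14    L7      94             18
1       1    L5      79              5
0       1    L3      69              5
3      16    L7      47             20
drop duplicate level (keep=first):
   tenure level  salary  tenure_plus_4
7      11    L7     200             15
4       8    L3     144             12
5      18    L5     110             22

49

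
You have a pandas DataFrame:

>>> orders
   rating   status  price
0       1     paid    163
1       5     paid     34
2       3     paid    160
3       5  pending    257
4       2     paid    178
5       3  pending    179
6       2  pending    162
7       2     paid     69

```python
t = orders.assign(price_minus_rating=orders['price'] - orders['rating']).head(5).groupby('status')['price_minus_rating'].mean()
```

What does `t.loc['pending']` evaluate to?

add column price_minus_rating = orders['price'] - orders['rating']:
   rating   status  price  price_minus_rating
0       1     paid    163                 162
1       5     paid     34                  29
2       3     paid    160                 157
3       5  pending    257                 252
4       2     paid    178                 176
5       3  pending    179                 176
6       2  pending    162                 160
7       2     paid     69                  67
take first 5 rows:
   rating   status  price  price_minus_rating
0       1     paid    163                 162
1       5     paid     34                  29
2       3     paid    160                 157
3       5  pending    257                 252
4       2     paid    178                 176
group by status, mean of price_minus_rating:
status
paid       131.0
pending    252.0
Name: price_minus_rating, dtype: float64

252.0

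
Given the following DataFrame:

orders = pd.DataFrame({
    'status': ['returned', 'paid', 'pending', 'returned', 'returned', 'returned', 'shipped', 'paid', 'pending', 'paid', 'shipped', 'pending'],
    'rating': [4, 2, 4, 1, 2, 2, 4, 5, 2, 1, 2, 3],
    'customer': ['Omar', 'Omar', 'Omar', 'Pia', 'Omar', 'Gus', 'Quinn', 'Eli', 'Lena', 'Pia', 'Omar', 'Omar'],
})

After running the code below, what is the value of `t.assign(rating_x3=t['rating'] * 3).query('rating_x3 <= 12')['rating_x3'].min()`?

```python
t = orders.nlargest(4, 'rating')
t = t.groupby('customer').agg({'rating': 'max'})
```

12

take 4 rows with largest rating:
     status  rating customer
7      paid       5      Eli
0  returned       4     Omar
2   pending       4     Omar
6   shipped       4    Quinn
group by customer, max of rating:
          rating
customer        
Eli            5
Omar           4
Quinn          4
add column rating_x3 = t['rating'] * 3:
          rating  rating_x3
customer                   
Eli            5         15
Omar           4         12
Quinn          4         12
filter rows where rating_x3 <= 12:
          rating  rating_x3
customer                   
Omar           4         12
Quinn          4         12
min of column 'rating_x3' → 12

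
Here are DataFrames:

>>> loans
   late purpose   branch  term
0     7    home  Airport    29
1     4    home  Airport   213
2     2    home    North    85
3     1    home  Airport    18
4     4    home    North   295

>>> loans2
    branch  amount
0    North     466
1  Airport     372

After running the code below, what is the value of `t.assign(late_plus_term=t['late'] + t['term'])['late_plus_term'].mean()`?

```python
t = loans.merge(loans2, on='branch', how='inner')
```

merge on 'branch' (how='inner') → 5 rows:
   late purpose   branch  term  amount
0     7    home  Airport    29     372
1     4    home  Airport   213     372
2     2    home    North    85     466
3     1    home  Airport    18     372
4     4    home    North   295     466
add column late_plus_term = t['late'] + t['term']:
   late purpose   branch  term  amount  late_plus_term
0     7    home  Airport    29     372              36
1     4    home  Airport   213     372             217
2     2    home    North    85     466              87
3     1    home  Airport    18     372              19
4     4    home    North   295     466             299
Hence 131.6.

131.6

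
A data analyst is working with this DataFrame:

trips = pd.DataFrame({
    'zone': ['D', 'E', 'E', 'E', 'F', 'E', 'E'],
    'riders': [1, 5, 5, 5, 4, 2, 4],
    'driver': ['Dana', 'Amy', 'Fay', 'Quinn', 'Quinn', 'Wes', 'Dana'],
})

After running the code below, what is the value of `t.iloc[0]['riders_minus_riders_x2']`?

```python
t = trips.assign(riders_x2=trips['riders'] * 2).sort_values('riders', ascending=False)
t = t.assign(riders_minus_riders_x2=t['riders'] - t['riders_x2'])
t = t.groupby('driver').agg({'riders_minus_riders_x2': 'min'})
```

add column riders_x2 = trips['riders'] * 2:
  zone  riders driver  riders_x2
0    D       1   Dana          2
1    E       5    Amy         10
2    E       5    Fay         10
3    E       5  Quinn         10
4    F       4  Quinn          8
5    E       2    Wes          4
6    E       4   Dana          8
sort by riders descending:
  zone  riders driver  riders_x2
1    E       5    Amy         10
2    E       5    Fay         10
3    E       5  Quinn         10
4    F       4  Quinn          8
6    E       4   Dana          8
5    E       2    Wes          4
0    D       1   Dana          2
add column riders_minus_riders_x2 = t['riders'] - t['riders_x2']:
  zone  riders driver  riders_x2  riders_minus_riders_x2
1    E       5    Amy         10                      -5
2    E       5    Fay         10                      -5
3    E       5  Quinn         10                      -5
4    F       4  Quinn          8                      -4
6    E       4   Dana          8                      -4
5    E       2    Wes          4                      -2
0    D       1   Dana          2                      -1
group by driver, min of riders_minus_riders_x2:
        riders_minus_riders_x2
driver                        
Amy                         -5
Dana                        -4
Fay                         -5
Quinn                       -5
Wes                         -2
Finally, value at position 0, column 'riders_minus_riders_x2' = -5.

-5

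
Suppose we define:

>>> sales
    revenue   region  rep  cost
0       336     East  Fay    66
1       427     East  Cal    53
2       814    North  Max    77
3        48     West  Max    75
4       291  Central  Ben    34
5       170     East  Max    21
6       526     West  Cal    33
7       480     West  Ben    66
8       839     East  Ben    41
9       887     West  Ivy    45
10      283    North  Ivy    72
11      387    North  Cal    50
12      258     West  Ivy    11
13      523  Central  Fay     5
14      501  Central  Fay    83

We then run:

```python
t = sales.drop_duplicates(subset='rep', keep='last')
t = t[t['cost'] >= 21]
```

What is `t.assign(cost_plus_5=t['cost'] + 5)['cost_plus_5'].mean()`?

drop duplicate rep (keep=last):
    revenue   region  rep  cost
5       170     East  Max    21
8       839     East  Ben    41
11      387    North  Cal    50
12      258     West  Ivy    11
14      501  Central  Fay    83
filter rows where cost >= 21:
    revenue   region  rep  cost
5       170     East  Max    21
8       839     East  Ben    41
11      387    North  Cal    50
14      501  Central  Fay    83
add column cost_plus_5 = t['cost'] + 5:
    revenue   region  rep  cost  cost_plus_5
5       170     East  Max    21           26
8       839     East  Ben    41           46
11      387    North  Cal    50           55
14      501  Central  Fay    83           88

53.75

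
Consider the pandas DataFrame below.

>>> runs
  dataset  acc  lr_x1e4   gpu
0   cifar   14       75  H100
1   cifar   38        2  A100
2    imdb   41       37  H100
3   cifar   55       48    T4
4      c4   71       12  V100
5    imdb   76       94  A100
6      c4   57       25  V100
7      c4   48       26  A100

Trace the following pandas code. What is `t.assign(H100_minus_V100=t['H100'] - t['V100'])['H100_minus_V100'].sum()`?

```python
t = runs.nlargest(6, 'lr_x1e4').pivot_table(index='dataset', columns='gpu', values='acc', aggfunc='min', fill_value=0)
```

take 6 rows with largest lr_x1e4:
  dataset  acc  lr_x1e4   gpu
5    imdb   76       94  A100
0   cifar   14       75  H100
3   cifar   55       48    T4
2    imdb   41       37  H100
7      c4   48       26  A100
6      c4   57       25  V100
pivot: rows=dataset, cols=gpu, min(acc):
gpu      A100  H100  T4  V100
dataset                      
c4         48     0   0    57
cifar       0    14  55     0
imdb       76    41   0     0
add column H100_minus_V100 = t['H100'] - t['V100']:
gpu      A100  H100  T4  V100  H100_minus_V100
dataset                                       
c4         48     0   0    57              -57
cifar       0    14  55     0               14
imdb       76    41   0     0               41
Taking the sum of column 'H100_minus_V100' gives -2.

-2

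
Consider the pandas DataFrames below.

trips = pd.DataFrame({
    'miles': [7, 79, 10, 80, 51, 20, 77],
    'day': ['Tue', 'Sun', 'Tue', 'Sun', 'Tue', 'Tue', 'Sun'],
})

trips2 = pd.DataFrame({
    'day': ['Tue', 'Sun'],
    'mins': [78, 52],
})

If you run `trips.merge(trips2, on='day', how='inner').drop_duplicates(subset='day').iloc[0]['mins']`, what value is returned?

78

merge on 'day' (how='inner') → 7 rows:
   miles  day  mins
0      7  Tue    78
1     79  Sun    52
2     10  Tue    78
3     80  Sun    52
4     51  Tue    78
5     20  Tue    78
6     77  Sun    52
drop duplicate day (keep=first):
   miles  day  mins
0      7  Tue    78
1     79  Sun    52
Hence 78.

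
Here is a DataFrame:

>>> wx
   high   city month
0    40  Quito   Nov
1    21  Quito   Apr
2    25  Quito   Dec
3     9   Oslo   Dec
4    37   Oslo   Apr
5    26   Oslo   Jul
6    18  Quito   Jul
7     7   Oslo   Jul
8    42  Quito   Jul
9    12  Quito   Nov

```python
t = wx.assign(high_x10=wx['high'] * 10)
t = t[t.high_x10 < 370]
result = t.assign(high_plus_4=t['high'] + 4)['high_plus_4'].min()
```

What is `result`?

add column high_x10 = wx['high'] * 10:
   high   city month  high_x10
0    40  Quito   Nov       400
1    21  Quito   Apr       210
2    25  Quito   Dec       250
3     9   Oslo   Dec        90
4    37   Oslo   Apr       370
5    26   Oslo   Jul       260
6    18  Quito   Jul       180
7     7   Oslo   Jul        70
8    42  Quito   Jul       420
9    12  Quito   Nov       120
filter rows where high_x10 < 370:
   high   city month  high_x10
1    21  Quito   Apr       210
2    25  Quito   Dec       250
3     9   Oslo   Dec        90
5    26   Oslo   Jul       260
6    18  Quito   Jul       180
7     7   Oslo   Jul        70
9    12  Quito   Nov       120
add column high_plus_4 = t['high'] + 4:
   high   city month  high_x10  high_plus_4
1    21  Quito   Apr       210           25
2    25  Quito   Dec       250           29
3     9   Oslo   Dec        90           13
5    26   Oslo   Jul       260           30
6    18  Quito   Jul       180           22
7     7   Oslo   Jul        70           11
9    12  Quito   Nov       120           16
The min of column 'high_plus_4' is 11.

11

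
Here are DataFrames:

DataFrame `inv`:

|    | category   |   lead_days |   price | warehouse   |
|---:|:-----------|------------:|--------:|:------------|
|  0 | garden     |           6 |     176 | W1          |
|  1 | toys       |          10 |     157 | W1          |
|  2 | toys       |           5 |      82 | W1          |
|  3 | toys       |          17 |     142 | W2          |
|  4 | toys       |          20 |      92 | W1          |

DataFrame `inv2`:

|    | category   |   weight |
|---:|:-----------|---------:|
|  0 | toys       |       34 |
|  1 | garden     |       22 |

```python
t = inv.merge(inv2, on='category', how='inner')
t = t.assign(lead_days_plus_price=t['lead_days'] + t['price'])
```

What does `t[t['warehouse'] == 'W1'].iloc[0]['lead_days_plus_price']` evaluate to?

182

merge on 'category' (how='inner') → 5 rows:
  category  lead_days  price warehouse  weight
0   garden          6    176        W1      22
1     toys         10    157        W1      34
2     toys          5     82        W1      34
3     toys         17    142        W2      34
4     toys         20     92        W1      34
add column lead_days_plus_price = t['lead_days'] + t['price']:
  category  lead_days  price warehouse  weight  lead_days_plus_price
0   garden          6    176        W1      22                   182
1     toys         10    157        W1      34                   167
2     toys          5     82        W1      34                    87
3     toys         17    142        W2      34                   159
4     toys         20     92        W1      34                   112
filter rows where warehouse == 'W1':
  category  lead_days  price warehouse  weight  lead_days_plus_price
0   garden          6    176        W1      22                   182
1     toys         10    157        W1      34                   167
2     toys          5     82        W1      34                    87
4     toys         20     92        W1      34                   112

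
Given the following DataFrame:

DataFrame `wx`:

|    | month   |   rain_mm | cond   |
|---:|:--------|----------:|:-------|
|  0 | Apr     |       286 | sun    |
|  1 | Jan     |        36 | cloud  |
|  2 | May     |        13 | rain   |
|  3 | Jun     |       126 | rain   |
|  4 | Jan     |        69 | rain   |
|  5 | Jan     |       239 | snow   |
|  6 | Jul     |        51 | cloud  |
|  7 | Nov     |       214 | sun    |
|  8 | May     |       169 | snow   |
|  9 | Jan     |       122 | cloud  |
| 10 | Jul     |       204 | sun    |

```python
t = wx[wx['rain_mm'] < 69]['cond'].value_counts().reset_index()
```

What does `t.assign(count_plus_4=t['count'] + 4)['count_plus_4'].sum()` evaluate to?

11

filter rows where rain_mm < 69:
  month  rain_mm   cond
1   Jan       36  cloud
2   May       13   rain
6   Jul       51  cloud
value_counts of cond:
cond
cloud    2
rain     1
Name: count, dtype: int64
reset_index():
    cond  count
0  cloud      2
1   rain      1
add column count_plus_4 = t['count'] + 4:
    cond  count  count_plus_4
0  cloud      2             6
1   rain      1             5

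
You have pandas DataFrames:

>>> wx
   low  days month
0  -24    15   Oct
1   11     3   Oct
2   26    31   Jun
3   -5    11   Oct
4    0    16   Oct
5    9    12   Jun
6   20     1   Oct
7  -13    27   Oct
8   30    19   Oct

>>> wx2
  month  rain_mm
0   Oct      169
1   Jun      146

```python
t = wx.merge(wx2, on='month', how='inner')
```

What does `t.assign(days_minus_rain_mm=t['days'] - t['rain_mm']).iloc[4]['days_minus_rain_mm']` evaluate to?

merge on 'month' (how='inner') → 9 rows:
   low  days month  rain_mm
0  -24    15   Oct      169
1   11     3   Oct      169
2   26    31   Jun      146
3   -5    11   Oct      169
4    0    16   Oct      169
5    9    12   Jun      146
6   20     1   Oct      169
7  -13    27   Oct      169
8   30    19   Oct      169
add column days_minus_rain_mm = t['days'] - t['rain_mm']:
   low  days month  rain_mm  days_minus_rain_mm
0  -24    15   Oct      169                -154
1   11     3   Oct      169                -166
2   26    31   Jun      146                -115
3   -5    11   Oct      169                -158
4    0    16   Oct      169                -153
5    9    12   Jun      146                -134
6   20     1   Oct      169                -168
7  -13    27   Oct      169                -142
8   30    19   Oct      169                -150
The value at position 4, column 'days_minus_rain_mm' is -153.

-153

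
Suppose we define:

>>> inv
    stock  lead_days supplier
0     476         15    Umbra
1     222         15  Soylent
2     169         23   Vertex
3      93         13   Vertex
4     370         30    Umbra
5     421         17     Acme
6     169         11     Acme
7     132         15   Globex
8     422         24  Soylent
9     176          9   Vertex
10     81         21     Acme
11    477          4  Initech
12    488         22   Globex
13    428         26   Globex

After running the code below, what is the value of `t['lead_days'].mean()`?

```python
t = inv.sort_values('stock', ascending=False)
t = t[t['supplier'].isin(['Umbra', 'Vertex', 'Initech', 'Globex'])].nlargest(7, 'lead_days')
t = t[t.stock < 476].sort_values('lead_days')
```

21.4

sort by stock descending:
    stock  lead_days supplier
12    488         22   Globex
11    477          4  Initech
0     476         15    Umbra
13    428         26   Globex
8     422         24  Soylent
5     421         17     Acme
4     370         30    Umbra
1     222         15  Soylent
9     176          9   Vertex
2     169         23   Vertex
6     169         11     Acme
7     132         15   Globex
3      93         13   Vertex
10     81         21     Acme
filter rows where supplier in ['Umbra', 'Vertex', 'Initech', 'Globex']:
    stock  lead_days supplier
12    488         22   Globex
11    477          4  Initech
0     476         15    Umbra
13    428         26   Globex
4     370         30    Umbra
9     176          9   Vertex
2     169         23   Vertex
7     132         15   Globex
3      93         13   Vertex
take 7 rows with largest lead_days:
    stock  lead_days supplier
4     370         30    Umbra
13    428         26   Globex
2     169         23   Vertex
12    488         22   Globex
0     476         15    Umbra
7     132         15   Globex
3      93         13   Vertex
filter rows where stock < 476:
    stock  lead_days supplier
4     370         30    Umbra
13    428         26   Globex
2     169         23   Vertex
7     132         15   Globex
3      93         13   Vertex
sort by lead_days:
    stock  lead_days supplier
3      93         13   Vertex
7     132         15   Globex
2     169         23   Vertex
13    428         26   Globex
4     370         30    Umbra
Hence 21.4.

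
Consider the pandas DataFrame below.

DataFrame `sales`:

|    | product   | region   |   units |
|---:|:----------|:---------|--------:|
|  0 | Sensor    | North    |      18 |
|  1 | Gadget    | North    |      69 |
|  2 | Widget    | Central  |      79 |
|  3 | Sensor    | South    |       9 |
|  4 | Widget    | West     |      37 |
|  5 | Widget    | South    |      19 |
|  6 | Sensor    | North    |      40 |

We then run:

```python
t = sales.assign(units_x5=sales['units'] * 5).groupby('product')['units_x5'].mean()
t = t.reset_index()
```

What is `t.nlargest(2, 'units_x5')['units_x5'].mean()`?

add column units_x5 = sales['units'] * 5:
  product   region  units  units_x5
0  Sensor    North     18        90
1  Gadget    North     69       345
2  Widget  Central     79       395
3  Sensor    South      9        45
4  Widget     West     37       185
5  Widget    South     19        95
6  Sensor    North     40       200
group by product, mean of units_x5:
product
Gadget    345.000000
Sensor    111.666667
Widget    225.000000
Name: units_x5, dtype: float64
reset_index():
  product    units_x5
0  Gadget  345.000000
1  Sensor  111.666667
2  Widget  225.000000
take 2 rows with largest units_x5:
  product  units_x5
0  Gadget     345.0
2  Widget     225.0

285.0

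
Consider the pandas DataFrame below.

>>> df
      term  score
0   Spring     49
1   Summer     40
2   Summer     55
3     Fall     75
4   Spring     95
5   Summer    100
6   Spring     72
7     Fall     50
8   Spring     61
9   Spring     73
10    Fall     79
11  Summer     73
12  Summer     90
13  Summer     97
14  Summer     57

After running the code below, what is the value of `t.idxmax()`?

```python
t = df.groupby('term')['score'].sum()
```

Summer

group by term, sum of score:
term
Fall      204
Spring    350
Summer    512
Name: score, dtype: int64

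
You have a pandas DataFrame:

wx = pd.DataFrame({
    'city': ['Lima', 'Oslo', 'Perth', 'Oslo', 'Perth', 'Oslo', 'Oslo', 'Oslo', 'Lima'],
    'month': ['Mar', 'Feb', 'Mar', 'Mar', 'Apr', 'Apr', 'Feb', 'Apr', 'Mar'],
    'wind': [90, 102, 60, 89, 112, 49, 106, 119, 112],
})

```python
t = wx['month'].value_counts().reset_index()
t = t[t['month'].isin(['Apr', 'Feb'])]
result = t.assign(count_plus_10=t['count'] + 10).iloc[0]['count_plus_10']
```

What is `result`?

13

value_counts of month:
month
Mar    4
Apr    3
Feb    2
Name: count, dtype: int64
reset_index():
  month  count
0   Mar      4
1   Apr      3
2   Feb      2
filter rows where month in ['Apr', 'Feb']:
  month  count
1   Apr      3
2   Feb      2
add column count_plus_10 = t['count'] + 10:
  month  count  count_plus_10
1   Apr      3             13
2   Feb      2             12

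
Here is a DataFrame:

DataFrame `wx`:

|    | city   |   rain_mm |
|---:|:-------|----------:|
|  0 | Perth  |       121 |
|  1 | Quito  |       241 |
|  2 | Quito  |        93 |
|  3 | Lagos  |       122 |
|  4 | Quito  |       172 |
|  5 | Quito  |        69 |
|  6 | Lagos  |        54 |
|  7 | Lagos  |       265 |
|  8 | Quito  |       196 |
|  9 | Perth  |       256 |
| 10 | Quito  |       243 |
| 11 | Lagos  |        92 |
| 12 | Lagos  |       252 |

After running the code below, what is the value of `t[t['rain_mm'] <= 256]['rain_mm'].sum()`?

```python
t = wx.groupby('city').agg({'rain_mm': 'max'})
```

499

group by city, max of rain_mm:
       rain_mm
city          
Lagos      265
Perth      256
Quito      243
filter rows where rain_mm <= 256:
       rain_mm
city          
Perth      256
Quito      243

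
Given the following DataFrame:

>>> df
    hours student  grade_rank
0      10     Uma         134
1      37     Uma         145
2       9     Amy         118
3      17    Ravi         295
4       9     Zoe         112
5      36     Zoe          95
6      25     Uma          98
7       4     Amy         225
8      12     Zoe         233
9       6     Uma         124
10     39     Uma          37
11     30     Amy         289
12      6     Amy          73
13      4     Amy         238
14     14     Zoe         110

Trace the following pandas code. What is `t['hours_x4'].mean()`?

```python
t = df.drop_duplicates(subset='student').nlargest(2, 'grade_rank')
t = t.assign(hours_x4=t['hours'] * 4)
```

drop duplicate student (keep=first):
   hours student  grade_rank
0     10     Uma         134
2      9     Amy         118
3     17    Ravi         295
4      9     Zoe         112
take 2 rows with largest grade_rank:
   hours student  grade_rank
3     17    Ravi         295
0     10     Uma         134
add column hours_x4 = t['hours'] * 4:
   hours student  grade_rank  hours_x4
3     17    Ravi         295        68
0     10     Uma         134        40
mean of column 'hours_x4' → 54.0

54.0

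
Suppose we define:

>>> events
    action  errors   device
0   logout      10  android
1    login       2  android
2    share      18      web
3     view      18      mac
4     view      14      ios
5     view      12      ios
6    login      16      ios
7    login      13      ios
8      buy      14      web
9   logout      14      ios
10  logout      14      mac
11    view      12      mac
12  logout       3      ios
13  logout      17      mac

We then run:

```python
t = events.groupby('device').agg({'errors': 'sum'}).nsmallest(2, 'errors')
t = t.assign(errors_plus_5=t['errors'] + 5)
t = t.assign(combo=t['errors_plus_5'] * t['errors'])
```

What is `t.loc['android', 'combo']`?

204

group by device, sum of errors:
         errors
device         
android      12
ios          72
mac          61
web          32
take 2 rows with smallest errors:
         errors
device         
android      12
web          32
add column errors_plus_5 = t['errors'] + 5:
         errors  errors_plus_5
device                        
android      12             17
web          32             37
add column combo = t['errors_plus_5'] * t['errors']:
         errors  errors_plus_5  combo
device                               
android      12             17    204
web          32             37   1184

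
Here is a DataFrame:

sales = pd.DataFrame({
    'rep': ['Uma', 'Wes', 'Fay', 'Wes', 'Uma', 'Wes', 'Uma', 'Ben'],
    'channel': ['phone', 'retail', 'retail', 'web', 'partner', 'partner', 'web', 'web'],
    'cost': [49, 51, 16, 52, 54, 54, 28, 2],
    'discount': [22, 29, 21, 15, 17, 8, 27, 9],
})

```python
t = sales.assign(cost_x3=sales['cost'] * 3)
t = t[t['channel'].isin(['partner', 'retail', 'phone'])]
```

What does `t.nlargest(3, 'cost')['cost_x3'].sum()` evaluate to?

477

add column cost_x3 = sales['cost'] * 3:
   rep  channel  cost  discount  cost_x3
0  Uma    phone    49        22      147
1  Wes   retail    51        29      153
2  Fay   retail    16        21       48
3  Wes      web    52        15      156
4  Uma  partner    54        17      162
5  Wes  partner    54         8      162
6  Uma      web    28        27       84
7  Ben      web     2         9        6
filter rows where channel in ['partner', 'retail', 'phone']:
   rep  channel  cost  discount  cost_x3
0  Uma    phone    49        22      147
1  Wes   retail    51        29      153
2  Fay   retail    16        21       48
4  Uma  partner    54        17      162
5  Wes  partner    54         8      162
take 3 rows with largest cost:
   rep  channel  cost  discount  cost_x3
4  Uma  partner    54        17      162
5  Wes  partner    54         8      162
1  Wes   retail    51        29      153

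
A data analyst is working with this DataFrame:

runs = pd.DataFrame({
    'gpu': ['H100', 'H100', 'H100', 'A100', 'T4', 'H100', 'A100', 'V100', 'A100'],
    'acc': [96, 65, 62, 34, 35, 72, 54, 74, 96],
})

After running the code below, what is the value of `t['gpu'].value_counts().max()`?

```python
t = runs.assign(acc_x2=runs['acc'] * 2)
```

4

add column acc_x2 = runs['acc'] * 2:
    gpu  acc  acc_x2
0  H100   96     192
1  H100   65     130
2  H100   62     124
3  A100   34      68
4    T4   35      70
5  H100   72     144
6  A100   54     108
7  V100   74     148
8  A100   96     192
value_counts of gpu:
gpu
H100    4
A100    3
T4      1
V100    1
Name: count, dtype: int64
max of the resulting series → 4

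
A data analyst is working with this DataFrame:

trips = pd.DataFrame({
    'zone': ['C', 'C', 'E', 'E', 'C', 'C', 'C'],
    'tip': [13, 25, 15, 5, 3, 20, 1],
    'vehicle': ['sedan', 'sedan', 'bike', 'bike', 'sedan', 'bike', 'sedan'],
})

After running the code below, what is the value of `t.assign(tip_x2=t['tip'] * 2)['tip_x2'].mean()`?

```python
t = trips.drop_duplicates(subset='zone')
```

drop duplicate zone (keep=first):
  zone  tip vehicle
0    C   13   sedan
2    E   15    bike
add column tip_x2 = t['tip'] * 2:
  zone  tip vehicle  tip_x2
0    C   13   sedan      26
2    E   15    bike      30
Taking the mean of column 'tip_x2' gives 28.0.

28.0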